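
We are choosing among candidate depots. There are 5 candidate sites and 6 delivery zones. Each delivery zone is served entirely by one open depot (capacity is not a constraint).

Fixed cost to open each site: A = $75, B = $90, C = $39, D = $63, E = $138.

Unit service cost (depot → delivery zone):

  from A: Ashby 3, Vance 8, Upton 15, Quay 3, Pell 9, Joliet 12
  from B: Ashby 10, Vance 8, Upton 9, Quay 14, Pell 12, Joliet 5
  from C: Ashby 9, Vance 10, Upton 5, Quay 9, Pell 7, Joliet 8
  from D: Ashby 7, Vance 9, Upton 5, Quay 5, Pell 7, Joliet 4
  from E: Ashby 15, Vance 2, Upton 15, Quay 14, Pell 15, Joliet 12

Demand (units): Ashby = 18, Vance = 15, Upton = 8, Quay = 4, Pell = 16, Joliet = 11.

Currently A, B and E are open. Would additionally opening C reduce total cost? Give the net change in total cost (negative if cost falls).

Current service cost with {A, B, E}: 367.
Adding C: each delivery zone re-picks its cheapest; new service cost 303, saving 64.
Extra fixed cost: 39. Net change = 39 − 64 = -25.
(Totals: 670 → 645.)

Yes — net change −25 (cost falls by 25).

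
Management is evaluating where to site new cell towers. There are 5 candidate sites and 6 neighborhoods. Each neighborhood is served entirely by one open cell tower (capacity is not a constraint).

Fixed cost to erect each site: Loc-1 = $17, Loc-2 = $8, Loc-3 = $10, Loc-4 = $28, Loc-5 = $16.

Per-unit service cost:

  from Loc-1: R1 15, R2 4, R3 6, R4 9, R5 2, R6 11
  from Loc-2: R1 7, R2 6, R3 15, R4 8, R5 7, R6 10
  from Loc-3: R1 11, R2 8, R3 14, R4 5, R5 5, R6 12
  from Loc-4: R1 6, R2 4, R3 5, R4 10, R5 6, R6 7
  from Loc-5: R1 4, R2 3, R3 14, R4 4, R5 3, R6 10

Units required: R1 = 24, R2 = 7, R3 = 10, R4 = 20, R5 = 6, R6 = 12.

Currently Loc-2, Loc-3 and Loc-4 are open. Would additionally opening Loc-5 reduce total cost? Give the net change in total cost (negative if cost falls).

Yes — net change −71 (cost falls by 71).

Current service cost with {Loc-2, Loc-3, Loc-4}: 436.
Adding Loc-5: each neighborhood re-picks its cheapest; new service cost 349, saving 87.
Extra fixed cost: 16. Net change = 16 − 87 = -71.
(Totals: 482 → 411.)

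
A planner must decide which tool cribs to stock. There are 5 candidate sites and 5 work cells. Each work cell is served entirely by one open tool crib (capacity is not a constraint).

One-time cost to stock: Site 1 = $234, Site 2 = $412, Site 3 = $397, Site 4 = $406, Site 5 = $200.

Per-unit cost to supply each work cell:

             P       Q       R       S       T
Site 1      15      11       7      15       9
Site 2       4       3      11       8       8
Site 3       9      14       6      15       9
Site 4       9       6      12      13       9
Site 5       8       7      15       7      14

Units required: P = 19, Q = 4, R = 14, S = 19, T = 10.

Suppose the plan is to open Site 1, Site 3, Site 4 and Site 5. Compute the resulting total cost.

Each work cell is assigned to its cheapest site among the open ones.
{Site 1, Site 3, Site 4, Site 5}: P→Site 5 8·19=152, Q→Site 4 6·4=24, R→Site 3 6·14=84, S→Site 5 7·19=133, T→Site 1 9·10=90. Service 483; fixed 1237; total 1720.

Total cost: 1720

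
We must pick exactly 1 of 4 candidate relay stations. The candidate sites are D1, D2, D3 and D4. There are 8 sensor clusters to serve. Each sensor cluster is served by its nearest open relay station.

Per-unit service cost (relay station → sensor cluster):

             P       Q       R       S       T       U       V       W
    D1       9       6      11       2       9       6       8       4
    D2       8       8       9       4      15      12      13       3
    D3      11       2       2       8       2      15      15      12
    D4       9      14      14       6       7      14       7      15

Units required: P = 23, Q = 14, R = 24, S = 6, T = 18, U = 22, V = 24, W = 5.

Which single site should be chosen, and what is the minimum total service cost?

Choose D1 only; total service cost 1073.

With exactly 1 open, each sensor cluster uses its cheapest among the chosen.
{D1}: P→D1 9·23=207, Q→D1 6·14=84, R→D1 11·24=264, S→D1 2·6=12, T→D1 9·18=162, U→D1 6·22=132, V→D1 8·24=192, W→D1 4·5=20. Service cost 1073.
{D3}: service cost 1163
{D2}: service cost 1397
Among all 4 size-1 choices, {D1} is lowest.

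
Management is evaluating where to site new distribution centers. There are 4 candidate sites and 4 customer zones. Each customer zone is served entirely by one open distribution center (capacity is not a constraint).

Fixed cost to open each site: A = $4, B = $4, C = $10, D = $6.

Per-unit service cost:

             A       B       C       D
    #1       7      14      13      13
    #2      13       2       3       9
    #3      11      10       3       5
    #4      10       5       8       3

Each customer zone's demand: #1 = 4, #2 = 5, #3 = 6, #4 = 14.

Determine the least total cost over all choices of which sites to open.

Minimum total cost: 122

For any fixed open set, each customer zone goes to its cheapest open site; total = fixed + service.
{A, B, C, D}: #1→A 7·4=28, #2→B 2·5=10, #3→C 3·6=18, #4→D 3·14=42. Service 98; fixed 24; total 122.
{A, C, D}: service 103 + fixed 20 = 123
{A, B, D}: #1→A 7·4=28, #2→B 2·5=10, #3→D 5·6=30, #4→D 3·14=42. Service 110; fixed 14; total 124.
{A}: #1→A 7·4=28, #2→A 13·5=65, #3→A 11·6=66, #4→A 10·14=140. Service 299; fixed 4; total 303.
No other subset beats 122.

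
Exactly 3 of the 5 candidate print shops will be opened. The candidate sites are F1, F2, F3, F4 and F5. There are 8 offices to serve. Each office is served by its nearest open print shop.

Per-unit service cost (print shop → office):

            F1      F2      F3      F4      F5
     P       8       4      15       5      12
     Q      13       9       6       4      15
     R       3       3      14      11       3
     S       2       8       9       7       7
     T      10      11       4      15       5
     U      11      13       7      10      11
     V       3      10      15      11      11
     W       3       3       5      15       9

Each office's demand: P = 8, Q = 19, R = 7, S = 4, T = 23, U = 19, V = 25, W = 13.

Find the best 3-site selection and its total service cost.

With exactly 3 open, each office uses its cheapest among the chosen.
{F1, F3, F4}: P→F4 5·8=40, Q→F4 4·19=76, R→F1 3·7=21, S→F1 2·4=8, T→F3 4·23=92, U→F3 7·19=133, V→F1 3·25=75, W→F1 3·13=39. Service cost 484.
{F1, F2, F3}: service cost 514
{F1, F3, F5}: service cost 546
Among all 10 size-3 choices, {F1, F3, F4} is lowest.

Choose F1, F3 and F4; total service cost 484.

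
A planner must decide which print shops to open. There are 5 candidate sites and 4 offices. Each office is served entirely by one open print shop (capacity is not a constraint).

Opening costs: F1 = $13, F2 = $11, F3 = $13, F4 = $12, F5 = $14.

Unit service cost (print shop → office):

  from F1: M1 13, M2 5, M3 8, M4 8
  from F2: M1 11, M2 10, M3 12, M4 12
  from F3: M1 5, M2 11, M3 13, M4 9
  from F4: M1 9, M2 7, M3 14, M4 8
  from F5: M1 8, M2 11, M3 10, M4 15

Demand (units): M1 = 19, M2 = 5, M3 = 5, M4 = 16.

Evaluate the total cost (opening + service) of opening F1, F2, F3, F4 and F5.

Each office is assigned to its cheapest site among the open ones.
{F1, F2, F3, F4, F5}: M1→F3 5·19=95, M2→F1 5·5=25, M3→F1 8·5=40, M4→F1 8·16=128. Service 288; fixed 63; total 351.

Total cost: 351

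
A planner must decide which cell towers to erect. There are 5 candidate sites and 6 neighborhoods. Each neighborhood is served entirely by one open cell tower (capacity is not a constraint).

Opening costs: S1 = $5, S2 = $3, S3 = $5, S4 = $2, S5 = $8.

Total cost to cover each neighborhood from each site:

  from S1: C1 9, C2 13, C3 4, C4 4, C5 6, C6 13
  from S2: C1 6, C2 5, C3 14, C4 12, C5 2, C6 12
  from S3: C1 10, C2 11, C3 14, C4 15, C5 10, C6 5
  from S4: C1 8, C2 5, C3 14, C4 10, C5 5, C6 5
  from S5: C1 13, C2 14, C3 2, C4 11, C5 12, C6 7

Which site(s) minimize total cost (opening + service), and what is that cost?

Open S1, S2 and S4; minimum total cost 36.

For any fixed open set, each neighborhood goes to its cheapest open site; total = fixed + service.
{S1, S2, S4}: C1→S2 6, C2→S2 5, C3→S1 4, C4→S1 4, C5→S2 2, C6→S4 5. Service 26; fixed 10; total 36.
{S1, S4}: C1→S4 8, C2→S4 5, C3→S1 4, C4→S1 4, C5→S4 5, C6→S4 5. Service 31; fixed 7; total 38.
{S1, S2, S3}: service 26 + fixed 13 = 39
{S1, S2, S3, S4, S5}: service 24 + fixed 23 = 47
No other subset beats 36.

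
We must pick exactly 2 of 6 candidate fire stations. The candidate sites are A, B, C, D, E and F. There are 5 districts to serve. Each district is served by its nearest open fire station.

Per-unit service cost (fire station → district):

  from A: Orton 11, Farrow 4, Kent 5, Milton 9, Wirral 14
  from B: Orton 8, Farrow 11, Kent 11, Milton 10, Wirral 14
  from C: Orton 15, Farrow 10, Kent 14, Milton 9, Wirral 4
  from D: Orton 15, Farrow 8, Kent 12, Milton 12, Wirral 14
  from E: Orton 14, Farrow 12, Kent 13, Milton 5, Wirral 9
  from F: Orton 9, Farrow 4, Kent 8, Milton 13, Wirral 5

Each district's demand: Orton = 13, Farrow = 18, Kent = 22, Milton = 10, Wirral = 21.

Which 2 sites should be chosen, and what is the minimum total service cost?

With exactly 2 open, each district uses its cheapest among the chosen.
{A, F}: Orton→F 9·13=117, Farrow→A 4·18=72, Kent→A 5·22=110, Milton→A 9·10=90, Wirral→F 5·21=105. Service cost 494.
{A, C}: service cost 499
{E, F}: service cost 520
Among all 15 size-2 choices, {A, F} is lowest.

Choose A and F; total service cost 494.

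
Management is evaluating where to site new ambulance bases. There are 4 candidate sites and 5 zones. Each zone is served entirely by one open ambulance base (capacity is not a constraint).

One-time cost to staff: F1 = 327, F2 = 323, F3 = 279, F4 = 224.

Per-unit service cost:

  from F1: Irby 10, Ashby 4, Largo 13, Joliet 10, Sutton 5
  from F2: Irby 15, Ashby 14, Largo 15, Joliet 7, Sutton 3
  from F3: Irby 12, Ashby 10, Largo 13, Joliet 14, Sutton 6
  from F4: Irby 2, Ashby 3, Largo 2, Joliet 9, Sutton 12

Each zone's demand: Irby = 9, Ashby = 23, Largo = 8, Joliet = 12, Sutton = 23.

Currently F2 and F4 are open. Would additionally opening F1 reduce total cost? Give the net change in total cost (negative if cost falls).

Current service cost with {F2, F4}: 256.
Adding F1: each zone re-picks its cheapest; new service cost 256, saving 0.
Extra fixed cost: 327. Net change = 327 − 0 = 327.
(Totals: 803 → 1130.)

No — net change +327 (cost rises by 327).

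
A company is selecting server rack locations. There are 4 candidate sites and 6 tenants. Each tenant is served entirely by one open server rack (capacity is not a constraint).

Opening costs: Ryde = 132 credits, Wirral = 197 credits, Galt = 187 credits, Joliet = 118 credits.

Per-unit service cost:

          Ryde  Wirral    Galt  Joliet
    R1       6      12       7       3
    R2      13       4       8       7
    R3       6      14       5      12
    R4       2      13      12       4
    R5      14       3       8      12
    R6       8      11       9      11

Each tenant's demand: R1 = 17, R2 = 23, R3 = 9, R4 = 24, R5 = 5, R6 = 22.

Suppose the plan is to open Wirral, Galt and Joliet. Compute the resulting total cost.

Total cost: 999

Each tenant is assigned to its cheapest site among the open ones.
{Wirral, Galt, Joliet}: R1→Joliet 3·17=51, R2→Wirral 4·23=92, R3→Galt 5·9=45, R4→Joliet 4·24=96, R5→Wirral 3·5=15, R6→Galt 9·22=198. Service 497; fixed 502; total 999.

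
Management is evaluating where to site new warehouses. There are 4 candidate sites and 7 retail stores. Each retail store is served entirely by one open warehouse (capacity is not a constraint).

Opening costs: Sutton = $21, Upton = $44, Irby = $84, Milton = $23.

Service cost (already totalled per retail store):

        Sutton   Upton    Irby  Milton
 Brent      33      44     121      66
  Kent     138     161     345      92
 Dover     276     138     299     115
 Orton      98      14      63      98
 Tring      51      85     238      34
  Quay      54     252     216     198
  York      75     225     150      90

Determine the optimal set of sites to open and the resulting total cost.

For any fixed open set, each retail store goes to its cheapest open site; total = fixed + service.
{Sutton, Upton, Milton}: Brent→Sutton 33, Kent→Milton 92, Dover→Milton 115, Orton→Upton 14, Tring→Milton 34, Quay→Sutton 54, York→Sutton 75. Service 417; fixed 88; total 505.
{Sutton, Milton}: Brent→Sutton 33, Kent→Milton 92, Dover→Milton 115, Orton→Sutton 98, Tring→Milton 34, Quay→Sutton 54, York→Sutton 75. Service 501; fixed 44; total 545.
{Sutton, Upton}: Brent→Sutton 33, Kent→Sutton 138, Dover→Upton 138, Orton→Upton 14, Tring→Sutton 51, Quay→Sutton 54, York→Sutton 75. Service 503; fixed 65; total 568.
{Sutton, Upton, Irby, Milton}: Brent→Sutton 33, Kent→Milton 92, Dover→Milton 115, Orton→Upton 14, Tring→Milton 34, Quay→Sutton 54, York→Sutton 75. Service 417; fixed 172; total 589.
No other subset beats 505.

Open Sutton, Upton and Milton; minimum total cost 505.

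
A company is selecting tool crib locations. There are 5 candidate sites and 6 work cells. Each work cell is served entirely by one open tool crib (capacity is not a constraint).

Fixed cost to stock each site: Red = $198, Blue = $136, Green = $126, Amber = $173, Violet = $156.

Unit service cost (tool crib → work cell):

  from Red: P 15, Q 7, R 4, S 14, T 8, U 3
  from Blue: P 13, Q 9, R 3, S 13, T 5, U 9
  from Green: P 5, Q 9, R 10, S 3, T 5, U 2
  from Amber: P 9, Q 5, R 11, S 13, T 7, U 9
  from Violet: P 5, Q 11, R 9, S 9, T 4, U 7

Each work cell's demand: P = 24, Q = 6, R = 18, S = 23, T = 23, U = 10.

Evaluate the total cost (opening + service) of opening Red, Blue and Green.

Total cost: 880

Each work cell is assigned to its cheapest site among the open ones.
{Red, Blue, Green}: P→Green 5·24=120, Q→Red 7·6=42, R→Blue 3·18=54, S→Green 3·23=69, T→Blue 5·23=115, U→Green 2·10=20. Service 420; fixed 460; total 880.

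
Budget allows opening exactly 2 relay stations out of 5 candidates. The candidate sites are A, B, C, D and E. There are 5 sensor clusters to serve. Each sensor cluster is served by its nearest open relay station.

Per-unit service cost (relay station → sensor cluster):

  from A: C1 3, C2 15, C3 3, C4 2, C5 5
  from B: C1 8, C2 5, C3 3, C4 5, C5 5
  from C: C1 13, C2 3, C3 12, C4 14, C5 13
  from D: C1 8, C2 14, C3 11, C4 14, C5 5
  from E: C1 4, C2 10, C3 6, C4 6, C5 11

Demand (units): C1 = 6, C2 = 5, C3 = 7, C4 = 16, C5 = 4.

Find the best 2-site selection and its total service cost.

With exactly 2 open, each sensor cluster uses its cheapest among the chosen.
{A, C}: C1→A 3·6=18, C2→C 3·5=15, C3→A 3·7=21, C4→A 2·16=32, C5→A 5·4=20. Service cost 106.
{A, B}: service cost 116
{A, E}: service cost 141
Among all 10 size-2 choices, {A, C} is lowest.

Choose A and C; total service cost 106.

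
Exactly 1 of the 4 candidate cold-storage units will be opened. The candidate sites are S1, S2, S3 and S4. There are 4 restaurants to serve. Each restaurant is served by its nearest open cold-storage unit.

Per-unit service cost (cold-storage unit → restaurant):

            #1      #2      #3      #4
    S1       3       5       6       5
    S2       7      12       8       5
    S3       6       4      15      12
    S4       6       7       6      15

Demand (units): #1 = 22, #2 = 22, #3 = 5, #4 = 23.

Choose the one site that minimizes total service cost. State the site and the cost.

With exactly 1 open, each restaurant uses its cheapest among the chosen.
{S1}: #1→S1 3·22=66, #2→S1 5·22=110, #3→S1 6·5=30, #4→S1 5·23=115. Service cost 321.
{S3}: service cost 571
{S2}: service cost 573
Among all 4 size-1 choices, {S1} is lowest.

Choose S1 only; total service cost 321.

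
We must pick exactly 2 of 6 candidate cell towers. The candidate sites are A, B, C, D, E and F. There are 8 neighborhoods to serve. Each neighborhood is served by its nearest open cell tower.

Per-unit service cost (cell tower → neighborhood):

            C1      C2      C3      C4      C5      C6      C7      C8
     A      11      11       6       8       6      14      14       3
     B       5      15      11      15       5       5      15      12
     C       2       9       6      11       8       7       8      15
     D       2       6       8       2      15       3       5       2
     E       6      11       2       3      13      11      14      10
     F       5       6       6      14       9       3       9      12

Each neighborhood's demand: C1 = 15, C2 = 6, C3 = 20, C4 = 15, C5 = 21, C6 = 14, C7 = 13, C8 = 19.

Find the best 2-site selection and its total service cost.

Choose A and D; total service cost 487.

With exactly 2 open, each neighborhood uses its cheapest among the chosen.
{A, D}: C1→D 2·15=30, C2→D 6·6=36, C3→A 6·20=120, C4→D 2·15=30, C5→A 6·21=126, C6→D 3·14=42, C7→D 5·13=65, C8→D 2·19=38. Service cost 487.
{B, D}: service cost 506
{C, D}: service cost 529
Among all 15 size-2 choices, {A, D} is lowest.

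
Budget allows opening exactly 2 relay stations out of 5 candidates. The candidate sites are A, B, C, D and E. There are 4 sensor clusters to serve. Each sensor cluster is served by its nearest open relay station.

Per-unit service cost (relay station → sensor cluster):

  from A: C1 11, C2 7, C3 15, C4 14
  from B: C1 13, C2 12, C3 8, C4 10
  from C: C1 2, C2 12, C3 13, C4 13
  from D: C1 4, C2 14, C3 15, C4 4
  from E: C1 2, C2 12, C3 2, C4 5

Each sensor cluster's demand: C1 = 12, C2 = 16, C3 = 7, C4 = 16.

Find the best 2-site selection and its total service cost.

Choose A and E; total service cost 230.

With exactly 2 open, each sensor cluster uses its cheapest among the chosen.
{A, E}: C1→E 2·12=24, C2→A 7·16=112, C3→E 2·7=14, C4→E 5·16=80. Service cost 230.
{D, E}: service cost 294
{B, E}: service cost 310
Among all 10 size-2 choices, {A, E} is lowest.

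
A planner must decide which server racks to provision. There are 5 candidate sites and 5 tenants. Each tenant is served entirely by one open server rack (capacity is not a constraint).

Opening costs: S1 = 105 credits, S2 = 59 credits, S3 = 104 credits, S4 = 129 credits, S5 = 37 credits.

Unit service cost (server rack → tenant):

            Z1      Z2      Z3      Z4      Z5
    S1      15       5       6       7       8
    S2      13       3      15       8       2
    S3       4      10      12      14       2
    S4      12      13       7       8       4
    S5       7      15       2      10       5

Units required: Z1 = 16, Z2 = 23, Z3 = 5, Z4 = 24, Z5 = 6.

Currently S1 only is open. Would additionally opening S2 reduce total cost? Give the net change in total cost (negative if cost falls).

Yes — net change −55 (cost falls by 55).

Current service cost with {S1}: 601.
Adding S2: each tenant re-picks its cheapest; new service cost 487, saving 114.
Extra fixed cost: 59. Net change = 59 − 114 = -55.
(Totals: 706 → 651.)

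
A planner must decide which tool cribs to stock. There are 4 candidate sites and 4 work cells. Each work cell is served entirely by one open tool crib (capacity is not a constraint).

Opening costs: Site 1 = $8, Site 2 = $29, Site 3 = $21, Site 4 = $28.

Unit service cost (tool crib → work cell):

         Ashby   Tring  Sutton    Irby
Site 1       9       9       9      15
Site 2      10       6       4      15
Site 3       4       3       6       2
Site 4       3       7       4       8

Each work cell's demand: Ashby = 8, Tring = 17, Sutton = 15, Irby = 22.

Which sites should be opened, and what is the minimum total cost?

Open Site 3 and Site 4; minimum total cost 228.

For any fixed open set, each work cell goes to its cheapest open site; total = fixed + service.
{Site 3, Site 4}: Ashby→Site 4 3·8=24, Tring→Site 3 3·17=51, Sutton→Site 4 4·15=60, Irby→Site 3 2·22=44. Service 179; fixed 49; total 228.
{Site 1, Site 3, Site 4}: service 179 + fixed 57 = 236
{Site 2, Site 3}: Ashby→Site 3 4·8=32, Tring→Site 3 3·17=51, Sutton→Site 2 4·15=60, Irby→Site 3 2·22=44. Service 187; fixed 50; total 237.
{Site 1, Site 2, Site 3, Site 4}: service 179 + fixed 86 = 265
No other subset beats 228.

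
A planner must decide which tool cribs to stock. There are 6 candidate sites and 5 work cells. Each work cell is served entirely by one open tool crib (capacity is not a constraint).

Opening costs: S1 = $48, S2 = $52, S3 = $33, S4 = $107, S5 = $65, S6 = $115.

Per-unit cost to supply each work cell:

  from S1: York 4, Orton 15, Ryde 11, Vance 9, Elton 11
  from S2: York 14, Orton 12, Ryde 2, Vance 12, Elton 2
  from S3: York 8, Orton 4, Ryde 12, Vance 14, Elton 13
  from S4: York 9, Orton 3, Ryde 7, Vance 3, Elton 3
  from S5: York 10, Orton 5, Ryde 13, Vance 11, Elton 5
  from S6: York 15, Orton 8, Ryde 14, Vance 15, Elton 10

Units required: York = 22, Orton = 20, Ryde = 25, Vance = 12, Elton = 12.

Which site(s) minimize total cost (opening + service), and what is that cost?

For any fixed open set, each work cell goes to its cheapest open site; total = fixed + service.
{S1, S2, S4}: York→S1 4·22=88, Orton→S4 3·20=60, Ryde→S2 2·25=50, Vance→S4 3·12=36, Elton→S2 2·12=24. Service 258; fixed 207; total 465.
{S1, S2, S3}: service 350 + fixed 133 = 483
{S1, S2, S3, S4}: York→S1 4·22=88, Orton→S4 3·20=60, Ryde→S2 2·25=50, Vance→S4 3·12=36, Elton→S2 2·12=24. Service 258; fixed 240; total 498.
{S1, S2, S3, S4, S5, S6}: York→S1 4·22=88, Orton→S4 3·20=60, Ryde→S2 2·25=50, Vance→S4 3·12=36, Elton→S2 2·12=24. Service 258; fixed 420; total 678.
No other subset beats 465.

Open S1, S2 and S4; minimum total cost 465.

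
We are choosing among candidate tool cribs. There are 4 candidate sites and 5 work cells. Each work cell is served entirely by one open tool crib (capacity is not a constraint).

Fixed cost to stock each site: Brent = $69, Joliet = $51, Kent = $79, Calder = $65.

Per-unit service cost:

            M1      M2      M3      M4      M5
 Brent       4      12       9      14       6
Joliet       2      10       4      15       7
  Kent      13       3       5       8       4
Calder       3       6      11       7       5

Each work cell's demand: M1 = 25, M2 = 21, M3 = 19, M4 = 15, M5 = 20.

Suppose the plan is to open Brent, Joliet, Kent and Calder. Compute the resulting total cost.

Each work cell is assigned to its cheapest site among the open ones.
{Brent, Joliet, Kent, Calder}: M1→Joliet 2·25=50, M2→Kent 3·21=63, M3→Joliet 4·19=76, M4→Calder 7·15=105, M5→Kent 4·20=80. Service 374; fixed 264; total 638.

Total cost: 638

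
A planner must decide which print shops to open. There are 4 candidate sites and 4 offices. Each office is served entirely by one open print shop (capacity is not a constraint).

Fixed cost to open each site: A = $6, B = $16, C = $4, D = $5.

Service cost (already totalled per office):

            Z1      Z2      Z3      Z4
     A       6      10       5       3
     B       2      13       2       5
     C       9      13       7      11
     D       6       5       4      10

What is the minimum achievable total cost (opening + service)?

For any fixed open set, each office goes to its cheapest open site; total = fixed + service.
{A, D}: Z1→A 6, Z2→D 5, Z3→D 4, Z4→A 3. Service 18; fixed 11; total 29.
{A}: service 24 + fixed 6 = 30
{D}: Z1→D 6, Z2→D 5, Z3→D 4, Z4→D 10. Service 25; fixed 5; total 30.
{A, B, C, D}: service 12 + fixed 31 = 43
No other subset beats 29.

Minimum total cost: 29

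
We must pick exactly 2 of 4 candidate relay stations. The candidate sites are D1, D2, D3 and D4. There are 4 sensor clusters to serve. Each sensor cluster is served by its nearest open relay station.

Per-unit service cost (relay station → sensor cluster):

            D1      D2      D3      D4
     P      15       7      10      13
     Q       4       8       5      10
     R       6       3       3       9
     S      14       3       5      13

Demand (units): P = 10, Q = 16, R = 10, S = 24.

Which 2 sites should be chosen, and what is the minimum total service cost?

With exactly 2 open, each sensor cluster uses its cheapest among the chosen.
{D1, D2}: P→D2 7·10=70, Q→D1 4·16=64, R→D2 3·10=30, S→D2 3·24=72. Service cost 236.
{D2, D3}: service cost 252
{D2, D4}: service cost 300
Among all 6 size-2 choices, {D1, D2} is lowest.

Choose D1 and D2; total service cost 236.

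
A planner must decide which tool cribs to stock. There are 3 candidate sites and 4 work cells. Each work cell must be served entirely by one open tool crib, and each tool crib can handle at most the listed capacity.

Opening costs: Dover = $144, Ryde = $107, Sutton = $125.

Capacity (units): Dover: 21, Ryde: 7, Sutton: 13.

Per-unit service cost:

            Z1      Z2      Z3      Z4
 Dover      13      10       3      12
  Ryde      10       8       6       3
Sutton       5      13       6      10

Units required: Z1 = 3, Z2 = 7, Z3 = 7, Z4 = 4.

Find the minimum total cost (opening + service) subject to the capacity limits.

Minimum total cost: 322

Open {Dover}: Z1→Dover 13·3=39, Z2→Dover 10·7=70, Z3→Dover 3·7=21, Z4→Dover 12·4=48.
Loads: Dover carries 21/21. Service 178; fixed 144; total 322.
Next best feasible plan costs 384.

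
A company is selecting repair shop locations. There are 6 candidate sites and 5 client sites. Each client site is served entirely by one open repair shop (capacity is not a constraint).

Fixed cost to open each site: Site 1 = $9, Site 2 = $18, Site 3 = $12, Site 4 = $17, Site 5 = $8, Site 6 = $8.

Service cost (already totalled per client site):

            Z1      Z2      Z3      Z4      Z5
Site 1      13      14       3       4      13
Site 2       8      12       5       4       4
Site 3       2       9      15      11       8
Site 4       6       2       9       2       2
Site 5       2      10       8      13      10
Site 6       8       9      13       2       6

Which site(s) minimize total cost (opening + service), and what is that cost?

For any fixed open set, each client site goes to its cheapest open site; total = fixed + service.
{Site 4}: Z1→Site 4 6, Z2→Site 4 2, Z3→Site 4 9, Z4→Site 4 2, Z5→Site 4 2. Service 21; fixed 17; total 38.
{Site 1, Site 4}: Z1→Site 4 6, Z2→Site 4 2, Z3→Site 1 3, Z4→Site 4 2, Z5→Site 4 2. Service 15; fixed 26; total 41.
{Site 4, Site 5}: service 16 + fixed 25 = 41
{Site 1, Site 2, Site 3, Site 4, Site 5, Site 6}: Z1→Site 3 2, Z2→Site 4 2, Z3→Site 1 3, Z4→Site 4 2, Z5→Site 4 2. Service 11; fixed 72; total 83.
No other subset beats 38.

Open Site 4 only; minimum total cost 38.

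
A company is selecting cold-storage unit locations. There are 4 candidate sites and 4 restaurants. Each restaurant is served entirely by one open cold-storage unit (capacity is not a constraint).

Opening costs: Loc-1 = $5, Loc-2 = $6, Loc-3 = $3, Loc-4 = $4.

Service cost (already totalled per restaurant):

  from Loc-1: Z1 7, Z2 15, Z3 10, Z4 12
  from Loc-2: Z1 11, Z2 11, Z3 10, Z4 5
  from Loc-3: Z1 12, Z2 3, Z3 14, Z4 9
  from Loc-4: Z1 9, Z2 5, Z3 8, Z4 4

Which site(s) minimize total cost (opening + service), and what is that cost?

For any fixed open set, each restaurant goes to its cheapest open site; total = fixed + service.
{Loc-4}: Z1→Loc-4 9, Z2→Loc-4 5, Z3→Loc-4 8, Z4→Loc-4 4. Service 26; fixed 4; total 30.
{Loc-3, Loc-4}: Z1→Loc-4 9, Z2→Loc-3 3, Z3→Loc-4 8, Z4→Loc-4 4. Service 24; fixed 7; total 31.
{Loc-1, Loc-4}: Z1→Loc-1 7, Z2→Loc-4 5, Z3→Loc-4 8, Z4→Loc-4 4. Service 24; fixed 9; total 33.
{Loc-1, Loc-2, Loc-3, Loc-4}: service 22 + fixed 18 = 40
(All 15 nonempty subsets were checked; Loc-4 only is lowest.)

Open Loc-4 only; minimum total cost 30.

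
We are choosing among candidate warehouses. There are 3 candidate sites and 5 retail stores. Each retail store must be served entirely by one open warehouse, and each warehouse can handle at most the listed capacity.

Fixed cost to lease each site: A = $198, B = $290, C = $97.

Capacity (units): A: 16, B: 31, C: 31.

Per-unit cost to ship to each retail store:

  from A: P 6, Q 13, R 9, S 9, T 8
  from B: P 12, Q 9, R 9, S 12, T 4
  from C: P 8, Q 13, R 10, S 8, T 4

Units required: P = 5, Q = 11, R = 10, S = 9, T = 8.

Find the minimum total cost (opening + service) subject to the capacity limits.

Open {A, C}: P→A 6·5=30, Q→C 13·11=143, R→A 9·10=90, S→C 8·9=72, T→C 4·8=32.
Loads: A carries 15/16, C carries 28/31. Service 367; fixed 295; total 662.
Next best feasible plan costs 672.

Minimum total cost: 662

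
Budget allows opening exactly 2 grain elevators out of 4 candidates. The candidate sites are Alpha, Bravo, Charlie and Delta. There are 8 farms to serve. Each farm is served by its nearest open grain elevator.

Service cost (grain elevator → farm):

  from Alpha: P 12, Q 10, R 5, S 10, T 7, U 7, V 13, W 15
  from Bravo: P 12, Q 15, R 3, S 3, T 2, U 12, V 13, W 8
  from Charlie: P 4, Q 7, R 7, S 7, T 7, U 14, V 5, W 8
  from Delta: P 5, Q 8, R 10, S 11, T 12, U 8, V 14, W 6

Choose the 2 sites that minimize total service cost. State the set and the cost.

Choose Bravo and Charlie; total service cost 44.

With exactly 2 open, each farm uses its cheapest among the chosen.
{Bravo, Charlie}: P→Charlie 4, Q→Charlie 7, R→Bravo 3, S→Bravo 3, T→Bravo 2, U→Bravo 12, V→Charlie 5, W→Bravo 8. Service cost 44.
{Bravo, Delta}: service cost 48
{Alpha, Charlie}: service cost 50
Among all 6 size-2 choices, {Bravo, Charlie} is lowest.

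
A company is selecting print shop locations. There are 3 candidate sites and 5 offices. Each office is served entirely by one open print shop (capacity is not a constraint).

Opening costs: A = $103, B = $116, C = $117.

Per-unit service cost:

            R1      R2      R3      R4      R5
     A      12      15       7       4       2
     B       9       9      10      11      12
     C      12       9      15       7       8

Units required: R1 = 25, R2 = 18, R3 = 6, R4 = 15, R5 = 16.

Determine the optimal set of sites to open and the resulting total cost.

Open A and B; minimum total cost 740.

For any fixed open set, each office goes to its cheapest open site; total = fixed + service.
{A, B}: R1→B 9·25=225, R2→B 9·18=162, R3→A 7·6=42, R4→A 4·15=60, R5→A 2·16=32. Service 521; fixed 219; total 740.
{A}: service 704 + fixed 103 = 807
{A, C}: R1→A 12·25=300, R2→C 9·18=162, R3→A 7·6=42, R4→A 4·15=60, R5→A 2·16=32. Service 596; fixed 220; total 816.
{A, B, C}: service 521 + fixed 336 = 857
No other subset beats 740.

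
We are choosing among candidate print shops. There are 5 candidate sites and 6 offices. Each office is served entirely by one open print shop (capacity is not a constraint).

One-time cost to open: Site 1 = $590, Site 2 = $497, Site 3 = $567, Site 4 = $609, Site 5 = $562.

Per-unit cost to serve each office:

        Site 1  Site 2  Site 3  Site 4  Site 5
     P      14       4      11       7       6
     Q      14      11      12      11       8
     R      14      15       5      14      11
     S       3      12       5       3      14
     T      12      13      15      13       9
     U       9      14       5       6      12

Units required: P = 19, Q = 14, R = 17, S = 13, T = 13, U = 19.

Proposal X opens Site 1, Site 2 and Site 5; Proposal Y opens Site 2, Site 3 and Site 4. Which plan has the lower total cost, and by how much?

Proposal Y is cheaper by 60.

Proposal X: {Site 1, Site 2, Site 5}: P→Site 2 4·19=76, Q→Site 5 8·14=112, R→Site 5 11·17=187, S→Site 1 3·13=39, T→Site 5 9·13=117, U→Site 1 9·19=171. Service 702; fixed 1649; total 2351.
Proposal Y: {Site 2, Site 3, Site 4}: P→Site 2 4·19=76, Q→Site 2 11·14=154, R→Site 3 5·17=85, S→Site 4 3·13=39, T→Site 2 13·13=169, U→Site 3 5·19=95. Service 618; fixed 1673; total 2291.
Difference: |2351 − 2291| = 60.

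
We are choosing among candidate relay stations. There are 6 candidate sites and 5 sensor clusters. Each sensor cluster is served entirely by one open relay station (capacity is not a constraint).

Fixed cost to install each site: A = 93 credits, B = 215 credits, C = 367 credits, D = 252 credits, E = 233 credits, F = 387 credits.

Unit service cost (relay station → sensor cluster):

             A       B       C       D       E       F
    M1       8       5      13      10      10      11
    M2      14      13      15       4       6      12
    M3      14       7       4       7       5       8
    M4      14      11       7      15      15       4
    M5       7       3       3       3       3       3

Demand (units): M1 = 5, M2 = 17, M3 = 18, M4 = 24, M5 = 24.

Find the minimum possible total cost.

Minimum total cost: 907

For any fixed open set, each sensor cluster goes to its cheapest open site; total = fixed + service.
{E}: M1→E 10·5=50, M2→E 6·17=102, M3→E 5·18=90, M4→E 15·24=360, M5→E 3·24=72. Service 674; fixed 233; total 907.
{B}: service 708 + fixed 215 = 923
{D}: M1→D 10·5=50, M2→D 4·17=68, M3→D 7·18=126, M4→D 15·24=360, M5→D 3·24=72. Service 676; fixed 252; total 928.
{A, B, C, D, E, F}: M1→B 5·5=25, M2→D 4·17=68, M3→C 4·18=72, M4→F 4·24=96, M5→B 3·24=72. Service 333; fixed 1547; total 1880.
No other subset beats 907.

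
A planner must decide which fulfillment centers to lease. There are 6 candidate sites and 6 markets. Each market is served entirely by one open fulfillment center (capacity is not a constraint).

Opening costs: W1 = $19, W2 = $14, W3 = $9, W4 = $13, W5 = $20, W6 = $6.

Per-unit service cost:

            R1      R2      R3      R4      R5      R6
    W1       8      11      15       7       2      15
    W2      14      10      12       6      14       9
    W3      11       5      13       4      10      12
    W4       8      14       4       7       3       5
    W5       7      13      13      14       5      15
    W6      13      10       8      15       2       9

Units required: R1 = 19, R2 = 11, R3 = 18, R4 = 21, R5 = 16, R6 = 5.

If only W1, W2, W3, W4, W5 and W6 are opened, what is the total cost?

Total cost: 482

Each market is assigned to its cheapest site among the open ones.
{W1, W2, W3, W4, W5, W6}: R1→W5 7·19=133, R2→W3 5·11=55, R3→W4 4·18=72, R4→W3 4·21=84, R5→W1 2·16=32, R6→W4 5·5=25. Service 401; fixed 81; total 482.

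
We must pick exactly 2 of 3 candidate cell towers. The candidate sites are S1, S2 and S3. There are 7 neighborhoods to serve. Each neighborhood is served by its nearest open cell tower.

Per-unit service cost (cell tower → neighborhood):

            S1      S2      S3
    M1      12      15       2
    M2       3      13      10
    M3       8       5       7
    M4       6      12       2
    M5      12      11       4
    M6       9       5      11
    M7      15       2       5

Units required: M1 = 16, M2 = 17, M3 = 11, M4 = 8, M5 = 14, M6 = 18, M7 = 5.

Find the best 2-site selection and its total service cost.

With exactly 2 open, each neighborhood uses its cheapest among the chosen.
{S1, S3}: M1→S3 2·16=32, M2→S1 3·17=51, M3→S3 7·11=77, M4→S3 2·8=16, M5→S3 4·14=56, M6→S1 9·18=162, M7→S3 5·5=25. Service cost 419.
{S2, S3}: service cost 429
{S1, S2}: service cost 600
Among all 3 size-2 choices, {S1, S3} is lowest.

Choose S1 and S3; total service cost 419.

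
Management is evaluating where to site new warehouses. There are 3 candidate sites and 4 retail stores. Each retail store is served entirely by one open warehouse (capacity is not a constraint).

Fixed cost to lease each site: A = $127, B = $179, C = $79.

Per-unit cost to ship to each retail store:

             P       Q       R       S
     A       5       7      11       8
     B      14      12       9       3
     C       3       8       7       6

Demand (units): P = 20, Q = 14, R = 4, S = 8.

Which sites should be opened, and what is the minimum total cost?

Open C only; minimum total cost 327.

For any fixed open set, each retail store goes to its cheapest open site; total = fixed + service.
{C}: P→C 3·20=60, Q→C 8·14=112, R→C 7·4=28, S→C 6·8=48. Service 248; fixed 79; total 327.
{A}: P→A 5·20=100, Q→A 7·14=98, R→A 11·4=44, S→A 8·8=64. Service 306; fixed 127; total 433.
{A, C}: service 234 + fixed 206 = 440
{A, B, C}: P→C 3·20=60, Q→A 7·14=98, R→C 7·4=28, S→B 3·8=24. Service 210; fixed 385; total 595.
No other subset beats 327.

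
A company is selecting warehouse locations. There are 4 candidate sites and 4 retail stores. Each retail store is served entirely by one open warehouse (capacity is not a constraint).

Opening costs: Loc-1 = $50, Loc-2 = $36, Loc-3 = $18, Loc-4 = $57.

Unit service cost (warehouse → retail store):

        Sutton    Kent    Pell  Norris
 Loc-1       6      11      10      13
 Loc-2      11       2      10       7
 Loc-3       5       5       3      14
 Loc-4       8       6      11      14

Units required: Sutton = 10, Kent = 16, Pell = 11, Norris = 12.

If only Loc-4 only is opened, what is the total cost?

Each retail store is assigned to its cheapest site among the open ones.
{Loc-4}: Sutton→Loc-4 8·10=80, Kent→Loc-4 6·16=96, Pell→Loc-4 11·11=121, Norris→Loc-4 14·12=168. Service 465; fixed 57; total 522.

Total cost: 522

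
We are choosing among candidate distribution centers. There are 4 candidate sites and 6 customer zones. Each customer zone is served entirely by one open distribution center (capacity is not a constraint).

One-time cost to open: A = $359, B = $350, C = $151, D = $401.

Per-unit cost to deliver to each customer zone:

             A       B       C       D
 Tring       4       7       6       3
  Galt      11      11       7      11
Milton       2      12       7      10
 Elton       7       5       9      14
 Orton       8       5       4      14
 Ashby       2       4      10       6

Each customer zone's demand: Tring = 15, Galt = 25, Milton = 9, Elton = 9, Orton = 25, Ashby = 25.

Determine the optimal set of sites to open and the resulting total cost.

Open C only; minimum total cost 910.

For any fixed open set, each customer zone goes to its cheapest open site; total = fixed + service.
{C}: Tring→C 6·15=90, Galt→C 7·25=175, Milton→C 7·9=63, Elton→C 9·9=81, Orton→C 4·25=100, Ashby→C 10·25=250. Service 759; fixed 151; total 910.
{A, C}: service 466 + fixed 510 = 976
{A}: Tring→A 4·15=60, Galt→A 11·25=275, Milton→A 2·9=18, Elton→A 7·9=63, Orton→A 8·25=200, Ashby→A 2·25=50. Service 666; fixed 359; total 1025.
{A, B, C, D}: Tring→D 3·15=45, Galt→C 7·25=175, Milton→A 2·9=18, Elton→B 5·9=45, Orton→C 4·25=100, Ashby→A 2·25=50. Service 433; fixed 1261; total 1694.
(All 15 nonempty subsets were checked; C only is lowest.)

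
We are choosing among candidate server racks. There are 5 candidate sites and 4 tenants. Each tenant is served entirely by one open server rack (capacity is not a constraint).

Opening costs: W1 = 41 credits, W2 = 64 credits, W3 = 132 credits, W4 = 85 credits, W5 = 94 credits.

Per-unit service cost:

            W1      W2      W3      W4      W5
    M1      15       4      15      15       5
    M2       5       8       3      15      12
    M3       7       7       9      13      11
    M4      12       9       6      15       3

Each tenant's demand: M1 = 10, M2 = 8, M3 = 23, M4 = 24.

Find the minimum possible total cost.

For any fixed open set, each tenant goes to its cheapest open site; total = fixed + service.
{W1, W5}: M1→W5 5·10=50, M2→W1 5·8=40, M3→W1 7·23=161, M4→W5 3·24=72. Service 323; fixed 135; total 458.
{W2, W5}: service 337 + fixed 158 = 495
{W1, W2, W5}: M1→W2 4·10=40, M2→W1 5·8=40, M3→W1 7·23=161, M4→W5 3·24=72. Service 313; fixed 199; total 512.
{W1, W2, W3, W4, W5}: M1→W2 4·10=40, M2→W3 3·8=24, M3→W1 7·23=161, M4→W5 3·24=72. Service 297; fixed 416; total 713.
No other subset beats 458.

Minimum total cost: 458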